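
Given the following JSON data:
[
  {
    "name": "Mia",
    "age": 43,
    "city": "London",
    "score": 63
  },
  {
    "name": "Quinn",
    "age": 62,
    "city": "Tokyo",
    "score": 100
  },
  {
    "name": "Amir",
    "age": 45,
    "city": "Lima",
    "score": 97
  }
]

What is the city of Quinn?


Looking up record where name = Quinn
Record index: 1
Field 'city' = Tokyo

ANSWER: Tokyo


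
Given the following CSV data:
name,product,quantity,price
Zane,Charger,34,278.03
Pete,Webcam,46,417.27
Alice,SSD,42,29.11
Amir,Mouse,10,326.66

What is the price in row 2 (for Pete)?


Row 2: Pete
Column 'price' = 417.27

ANSWER: 417.27


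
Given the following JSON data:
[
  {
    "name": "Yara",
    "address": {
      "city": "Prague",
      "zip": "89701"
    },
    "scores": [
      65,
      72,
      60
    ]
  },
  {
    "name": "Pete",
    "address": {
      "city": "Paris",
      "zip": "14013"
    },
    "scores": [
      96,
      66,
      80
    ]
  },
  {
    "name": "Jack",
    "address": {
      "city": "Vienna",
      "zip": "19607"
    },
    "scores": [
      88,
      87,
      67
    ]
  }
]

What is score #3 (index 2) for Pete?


Path: records[1].scores[2]
Value: 80

ANSWER: 80


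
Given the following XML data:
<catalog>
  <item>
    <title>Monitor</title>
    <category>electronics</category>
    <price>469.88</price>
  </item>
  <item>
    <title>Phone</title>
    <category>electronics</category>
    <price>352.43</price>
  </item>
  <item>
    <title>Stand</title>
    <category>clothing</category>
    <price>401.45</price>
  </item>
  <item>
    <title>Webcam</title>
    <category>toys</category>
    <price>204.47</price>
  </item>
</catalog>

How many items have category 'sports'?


Scanning <item> elements for <category>sports</category>:
Count: 0

ANSWER: 0


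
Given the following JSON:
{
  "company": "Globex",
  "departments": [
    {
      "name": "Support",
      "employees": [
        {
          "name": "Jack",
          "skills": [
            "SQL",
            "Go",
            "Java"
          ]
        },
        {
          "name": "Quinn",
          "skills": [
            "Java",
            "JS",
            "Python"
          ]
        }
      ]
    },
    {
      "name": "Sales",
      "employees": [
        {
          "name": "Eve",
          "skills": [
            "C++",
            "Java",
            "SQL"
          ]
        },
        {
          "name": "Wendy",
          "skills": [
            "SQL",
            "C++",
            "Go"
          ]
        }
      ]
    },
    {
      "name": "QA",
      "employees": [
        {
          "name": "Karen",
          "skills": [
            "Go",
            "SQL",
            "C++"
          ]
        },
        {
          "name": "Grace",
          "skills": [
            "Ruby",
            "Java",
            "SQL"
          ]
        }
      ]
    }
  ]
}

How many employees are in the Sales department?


Path: departments[1].employees
Count: 2

ANSWER: 2


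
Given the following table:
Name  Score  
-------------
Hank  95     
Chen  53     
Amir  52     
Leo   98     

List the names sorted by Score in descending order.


Sorting by Score (descending):
  Leo: 98
  Hank: 95
  Chen: 53
  Amir: 52


ANSWER: Leo, Hank, Chen, Amir


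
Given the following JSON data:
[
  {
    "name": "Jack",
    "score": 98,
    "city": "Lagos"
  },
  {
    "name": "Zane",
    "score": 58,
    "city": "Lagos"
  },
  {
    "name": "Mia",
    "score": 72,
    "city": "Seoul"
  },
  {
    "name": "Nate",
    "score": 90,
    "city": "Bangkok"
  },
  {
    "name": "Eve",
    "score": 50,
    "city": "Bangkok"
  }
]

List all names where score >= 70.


Filtering records where score >= 70:
  Jack (score=98) -> YES
  Zane (score=58) -> no
  Mia (score=72) -> YES
  Nate (score=90) -> YES
  Eve (score=50) -> no


ANSWER: Jack, Mia, Nate


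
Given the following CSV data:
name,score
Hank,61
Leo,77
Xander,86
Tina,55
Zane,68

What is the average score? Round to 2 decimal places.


Scores: 61, 77, 86, 55, 68
Sum = 347
Count = 5
Average = 347 / 5 = 69.40

ANSWER: 69.40


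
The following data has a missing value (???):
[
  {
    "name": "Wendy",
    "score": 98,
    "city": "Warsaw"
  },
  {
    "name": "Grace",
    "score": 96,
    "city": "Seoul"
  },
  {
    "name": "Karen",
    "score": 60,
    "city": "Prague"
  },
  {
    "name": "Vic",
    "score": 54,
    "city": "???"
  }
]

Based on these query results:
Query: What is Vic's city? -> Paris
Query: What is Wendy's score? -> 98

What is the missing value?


The missing value is Vic's city
From query: Vic's city = Paris

ANSWER: Paris


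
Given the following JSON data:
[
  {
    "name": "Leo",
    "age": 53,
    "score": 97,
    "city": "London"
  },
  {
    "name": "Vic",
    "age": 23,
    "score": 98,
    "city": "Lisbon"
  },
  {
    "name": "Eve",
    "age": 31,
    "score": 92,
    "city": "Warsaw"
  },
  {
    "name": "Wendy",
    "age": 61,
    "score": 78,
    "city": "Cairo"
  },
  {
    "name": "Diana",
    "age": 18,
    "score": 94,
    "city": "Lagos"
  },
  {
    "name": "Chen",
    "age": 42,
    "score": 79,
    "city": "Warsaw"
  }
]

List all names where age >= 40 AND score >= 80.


Checking both conditions:
  Leo (age=53, score=97) -> YES
  Vic (age=23, score=98) -> no
  Eve (age=31, score=92) -> no
  Wendy (age=61, score=78) -> no
  Diana (age=18, score=94) -> no
  Chen (age=42, score=79) -> no


ANSWER: Leo


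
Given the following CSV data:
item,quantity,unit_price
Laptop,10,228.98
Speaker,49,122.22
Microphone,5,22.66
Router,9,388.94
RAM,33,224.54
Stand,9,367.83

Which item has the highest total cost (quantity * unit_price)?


Computing row totals:
  Laptop: 2289.8
  Speaker: 5988.78
  Microphone: 113.3
  Router: 3500.46
  RAM: 7409.82
  Stand: 3310.47
Maximum: RAM (7409.82)

ANSWER: RAM


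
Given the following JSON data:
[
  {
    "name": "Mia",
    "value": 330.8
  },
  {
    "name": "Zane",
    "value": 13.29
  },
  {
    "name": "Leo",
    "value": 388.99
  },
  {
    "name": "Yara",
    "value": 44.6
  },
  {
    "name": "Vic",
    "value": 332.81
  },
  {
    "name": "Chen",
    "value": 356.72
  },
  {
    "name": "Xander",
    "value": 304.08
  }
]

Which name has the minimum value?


Comparing values:
  Mia: 330.8
  Zane: 13.29
  Leo: 388.99
  Yara: 44.6
  Vic: 332.81
  Chen: 356.72
  Xander: 304.08
Minimum: Zane (13.29)

ANSWER: Zane


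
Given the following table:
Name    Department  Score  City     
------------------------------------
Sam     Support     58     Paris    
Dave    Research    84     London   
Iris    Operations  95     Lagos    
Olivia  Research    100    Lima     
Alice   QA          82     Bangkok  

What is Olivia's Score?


Row 4: Olivia
Score = 100

ANSWER: 100


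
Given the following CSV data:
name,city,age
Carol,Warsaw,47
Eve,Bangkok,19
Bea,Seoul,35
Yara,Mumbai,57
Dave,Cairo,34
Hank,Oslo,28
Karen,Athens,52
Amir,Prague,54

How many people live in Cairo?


Scanning city column for 'Cairo':
  Row 5: Dave -> MATCH
Total matches: 1

ANSWER: 1


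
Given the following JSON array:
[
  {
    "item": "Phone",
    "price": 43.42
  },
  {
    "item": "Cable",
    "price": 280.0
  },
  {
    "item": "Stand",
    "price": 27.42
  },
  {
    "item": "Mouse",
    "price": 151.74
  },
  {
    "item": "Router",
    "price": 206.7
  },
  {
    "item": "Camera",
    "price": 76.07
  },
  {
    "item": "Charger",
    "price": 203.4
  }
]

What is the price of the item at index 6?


Array index 6 -> Charger
price = 203.4

ANSWER: 203.4


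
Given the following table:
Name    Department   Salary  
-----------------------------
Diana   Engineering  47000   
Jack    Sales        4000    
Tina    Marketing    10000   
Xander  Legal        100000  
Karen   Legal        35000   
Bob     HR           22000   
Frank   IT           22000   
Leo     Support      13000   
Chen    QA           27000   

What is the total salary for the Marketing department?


Marketing department members:
  Tina: 10000
Total = 10000 = 10000

ANSWER: 10000


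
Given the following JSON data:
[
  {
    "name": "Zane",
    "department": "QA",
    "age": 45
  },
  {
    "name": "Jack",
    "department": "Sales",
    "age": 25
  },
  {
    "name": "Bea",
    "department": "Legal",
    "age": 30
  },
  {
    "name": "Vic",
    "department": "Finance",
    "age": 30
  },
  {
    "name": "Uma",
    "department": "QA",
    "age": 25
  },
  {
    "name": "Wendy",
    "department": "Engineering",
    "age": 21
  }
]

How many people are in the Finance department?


Scanning records for department = Finance
  Record 3: Vic
Count: 1

ANSWER: 1


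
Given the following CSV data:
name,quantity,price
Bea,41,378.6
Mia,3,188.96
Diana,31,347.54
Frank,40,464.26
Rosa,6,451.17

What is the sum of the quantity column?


Values in 'quantity' column:
  Row 1: 41
  Row 2: 3
  Row 3: 31
  Row 4: 40
  Row 5: 6
Sum = 41 + 3 + 31 + 40 + 6 = 121

ANSWER: 121


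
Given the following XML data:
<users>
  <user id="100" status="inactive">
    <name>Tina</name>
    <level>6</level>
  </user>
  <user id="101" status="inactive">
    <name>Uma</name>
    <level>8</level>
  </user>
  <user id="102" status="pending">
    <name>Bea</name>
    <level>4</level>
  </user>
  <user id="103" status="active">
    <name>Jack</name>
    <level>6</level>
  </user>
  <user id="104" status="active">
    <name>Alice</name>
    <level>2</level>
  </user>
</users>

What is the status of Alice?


Finding user with name = Alice
user id="104" status="active"

ANSWER: active


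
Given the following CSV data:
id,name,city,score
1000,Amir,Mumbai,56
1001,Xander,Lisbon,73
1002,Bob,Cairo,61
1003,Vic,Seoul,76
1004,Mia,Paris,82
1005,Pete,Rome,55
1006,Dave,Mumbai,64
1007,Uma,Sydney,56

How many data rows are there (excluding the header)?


Counting rows (excluding header):
Header: id,name,city,score
Data rows: 8

ANSWER: 8


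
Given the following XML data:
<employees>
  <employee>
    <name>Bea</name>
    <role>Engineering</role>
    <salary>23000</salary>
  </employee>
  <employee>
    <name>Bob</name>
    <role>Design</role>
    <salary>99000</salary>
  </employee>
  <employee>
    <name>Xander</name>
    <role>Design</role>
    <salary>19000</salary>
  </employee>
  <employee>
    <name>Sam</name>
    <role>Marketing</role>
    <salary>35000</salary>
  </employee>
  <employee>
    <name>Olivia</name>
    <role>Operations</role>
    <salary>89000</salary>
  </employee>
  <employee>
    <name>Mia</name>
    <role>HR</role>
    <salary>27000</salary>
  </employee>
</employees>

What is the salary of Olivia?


Searching for <employee> with <name>Olivia</name>
Found at position 5
<salary>89000</salary>

ANSWER: 89000


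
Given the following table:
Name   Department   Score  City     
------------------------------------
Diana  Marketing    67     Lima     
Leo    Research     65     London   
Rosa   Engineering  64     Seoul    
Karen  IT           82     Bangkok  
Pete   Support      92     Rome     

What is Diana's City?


Row 1: Diana
City = Lima

ANSWER: Lima


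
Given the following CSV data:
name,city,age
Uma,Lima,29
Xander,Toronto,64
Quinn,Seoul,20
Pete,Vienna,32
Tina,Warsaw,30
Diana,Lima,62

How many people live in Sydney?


Scanning city column for 'Sydney':
Total matches: 0

ANSWER: 0


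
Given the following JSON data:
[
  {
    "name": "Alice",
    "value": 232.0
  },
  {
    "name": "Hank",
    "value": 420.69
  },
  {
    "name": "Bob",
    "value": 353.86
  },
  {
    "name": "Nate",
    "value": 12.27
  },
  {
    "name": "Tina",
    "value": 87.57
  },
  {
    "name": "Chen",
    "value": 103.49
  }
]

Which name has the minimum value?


Comparing values:
  Alice: 232.0
  Hank: 420.69
  Bob: 353.86
  Nate: 12.27
  Tina: 87.57
  Chen: 103.49
Minimum: Nate (12.27)

ANSWER: Nate


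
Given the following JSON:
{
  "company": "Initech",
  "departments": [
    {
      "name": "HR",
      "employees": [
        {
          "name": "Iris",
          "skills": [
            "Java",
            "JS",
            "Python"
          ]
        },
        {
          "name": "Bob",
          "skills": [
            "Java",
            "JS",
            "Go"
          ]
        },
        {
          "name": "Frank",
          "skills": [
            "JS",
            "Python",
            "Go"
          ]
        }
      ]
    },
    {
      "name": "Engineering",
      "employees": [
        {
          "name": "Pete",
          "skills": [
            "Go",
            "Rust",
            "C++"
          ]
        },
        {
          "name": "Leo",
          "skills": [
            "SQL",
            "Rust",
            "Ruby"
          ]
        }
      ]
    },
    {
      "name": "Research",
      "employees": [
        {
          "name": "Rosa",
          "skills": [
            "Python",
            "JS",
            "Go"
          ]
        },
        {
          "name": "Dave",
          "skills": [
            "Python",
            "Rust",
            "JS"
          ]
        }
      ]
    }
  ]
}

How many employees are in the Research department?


Path: departments[2].employees
Count: 2

ANSWER: 2


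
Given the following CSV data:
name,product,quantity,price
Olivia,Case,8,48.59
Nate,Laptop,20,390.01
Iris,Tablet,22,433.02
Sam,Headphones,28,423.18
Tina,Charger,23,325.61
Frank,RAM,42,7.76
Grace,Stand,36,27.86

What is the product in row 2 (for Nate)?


Row 2: Nate
Column 'product' = Laptop

ANSWER: Laptop


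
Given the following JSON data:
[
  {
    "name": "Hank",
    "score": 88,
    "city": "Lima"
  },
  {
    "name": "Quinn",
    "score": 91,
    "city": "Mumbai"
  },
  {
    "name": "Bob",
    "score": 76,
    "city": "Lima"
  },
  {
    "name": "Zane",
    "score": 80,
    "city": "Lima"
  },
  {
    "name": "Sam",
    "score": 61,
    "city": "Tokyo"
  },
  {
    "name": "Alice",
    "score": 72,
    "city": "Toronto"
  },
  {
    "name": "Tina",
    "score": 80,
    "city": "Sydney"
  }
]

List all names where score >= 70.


Filtering records where score >= 70:
  Hank (score=88) -> YES
  Quinn (score=91) -> YES
  Bob (score=76) -> YES
  Zane (score=80) -> YES
  Sam (score=61) -> no
  Alice (score=72) -> YES
  Tina (score=80) -> YES


ANSWER: Hank, Quinn, Bob, Zane, Alice, Tina


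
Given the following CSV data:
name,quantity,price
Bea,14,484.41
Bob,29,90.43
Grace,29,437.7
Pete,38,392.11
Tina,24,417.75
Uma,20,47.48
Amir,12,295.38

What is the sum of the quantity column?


Values in 'quantity' column:
  Row 1: 14
  Row 2: 29
  Row 3: 29
  Row 4: 38
  Row 5: 24
  Row 6: 20
  Row 7: 12
Sum = 14 + 29 + 29 + 38 + 24 + 20 + 12 = 166

ANSWER: 166


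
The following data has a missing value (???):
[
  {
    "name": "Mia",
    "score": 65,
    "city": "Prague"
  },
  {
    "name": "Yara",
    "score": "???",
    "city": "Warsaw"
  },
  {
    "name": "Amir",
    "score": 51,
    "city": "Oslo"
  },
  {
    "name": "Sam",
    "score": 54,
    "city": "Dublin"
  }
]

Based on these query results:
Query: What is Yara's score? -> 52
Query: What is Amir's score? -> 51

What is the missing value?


The missing value is Yara's score
From query: Yara's score = 52

ANSWER: 52


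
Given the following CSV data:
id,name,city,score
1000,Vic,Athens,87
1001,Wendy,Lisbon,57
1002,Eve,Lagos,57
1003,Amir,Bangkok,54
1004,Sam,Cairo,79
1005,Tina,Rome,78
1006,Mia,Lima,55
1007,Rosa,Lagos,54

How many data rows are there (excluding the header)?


Counting rows (excluding header):
Header: id,name,city,score
Data rows: 8

ANSWER: 8


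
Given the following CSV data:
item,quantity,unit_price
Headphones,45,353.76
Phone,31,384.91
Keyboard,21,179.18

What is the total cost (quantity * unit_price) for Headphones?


Row: Headphones
quantity = 45
unit_price = 353.76
total = 45 * 353.76 = 15919.2

ANSWER: 15919.2


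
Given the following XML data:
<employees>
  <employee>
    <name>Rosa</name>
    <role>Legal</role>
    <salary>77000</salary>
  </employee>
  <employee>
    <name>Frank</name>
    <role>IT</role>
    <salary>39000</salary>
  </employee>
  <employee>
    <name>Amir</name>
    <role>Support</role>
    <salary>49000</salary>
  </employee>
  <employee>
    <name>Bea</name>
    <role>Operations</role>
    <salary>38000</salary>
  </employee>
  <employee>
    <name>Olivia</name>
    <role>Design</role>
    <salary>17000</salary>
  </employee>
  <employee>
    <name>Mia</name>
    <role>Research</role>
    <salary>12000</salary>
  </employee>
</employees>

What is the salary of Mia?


Searching for <employee> with <name>Mia</name>
Found at position 6
<salary>12000</salary>

ANSWER: 12000


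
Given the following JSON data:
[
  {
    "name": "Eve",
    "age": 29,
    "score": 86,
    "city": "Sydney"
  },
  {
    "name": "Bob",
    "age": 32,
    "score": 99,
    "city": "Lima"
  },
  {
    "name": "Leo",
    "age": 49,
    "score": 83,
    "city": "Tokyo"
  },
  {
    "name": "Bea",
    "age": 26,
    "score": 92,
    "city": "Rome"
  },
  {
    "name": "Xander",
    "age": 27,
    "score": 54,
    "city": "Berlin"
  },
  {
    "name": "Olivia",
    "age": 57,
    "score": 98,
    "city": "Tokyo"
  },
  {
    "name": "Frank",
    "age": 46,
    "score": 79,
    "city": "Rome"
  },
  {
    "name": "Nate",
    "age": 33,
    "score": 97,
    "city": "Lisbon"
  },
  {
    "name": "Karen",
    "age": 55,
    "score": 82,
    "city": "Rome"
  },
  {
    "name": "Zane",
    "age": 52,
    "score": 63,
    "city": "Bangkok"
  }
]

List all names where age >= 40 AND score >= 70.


Checking both conditions:
  Eve (age=29, score=86) -> no
  Bob (age=32, score=99) -> no
  Leo (age=49, score=83) -> YES
  Bea (age=26, score=92) -> no
  Xander (age=27, score=54) -> no
  Olivia (age=57, score=98) -> YES
  Frank (age=46, score=79) -> YES
  Nate (age=33, score=97) -> no
  Karen (age=55, score=82) -> YES
  Zane (age=52, score=63) -> no


ANSWER: Leo, Olivia, Frank, Karen


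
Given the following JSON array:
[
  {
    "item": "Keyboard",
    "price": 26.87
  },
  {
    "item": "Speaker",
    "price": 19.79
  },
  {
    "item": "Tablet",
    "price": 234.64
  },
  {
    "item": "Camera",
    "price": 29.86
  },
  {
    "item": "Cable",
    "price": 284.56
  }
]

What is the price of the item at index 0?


Array index 0 -> Keyboard
price = 26.87

ANSWER: 26.87


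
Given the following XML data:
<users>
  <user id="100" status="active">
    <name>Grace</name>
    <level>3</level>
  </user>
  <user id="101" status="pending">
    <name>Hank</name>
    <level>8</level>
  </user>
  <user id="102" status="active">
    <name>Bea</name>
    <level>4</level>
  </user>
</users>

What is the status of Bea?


Finding user with name = Bea
user id="102" status="active"

ANSWER: active


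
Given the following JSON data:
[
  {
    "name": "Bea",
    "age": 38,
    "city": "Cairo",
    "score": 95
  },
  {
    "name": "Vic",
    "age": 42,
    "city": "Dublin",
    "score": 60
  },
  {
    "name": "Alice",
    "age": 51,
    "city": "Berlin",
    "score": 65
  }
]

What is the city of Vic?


Looking up record where name = Vic
Record index: 1
Field 'city' = Dublin

ANSWER: Dublin


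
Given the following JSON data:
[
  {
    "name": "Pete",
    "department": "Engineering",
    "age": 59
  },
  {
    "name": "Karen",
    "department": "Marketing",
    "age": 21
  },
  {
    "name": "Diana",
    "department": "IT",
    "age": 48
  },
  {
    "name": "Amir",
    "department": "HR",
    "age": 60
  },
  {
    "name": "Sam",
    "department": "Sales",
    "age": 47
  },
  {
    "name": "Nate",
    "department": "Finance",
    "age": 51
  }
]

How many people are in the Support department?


Scanning records for department = Support
  No matches found
Count: 0

ANSWER: 0


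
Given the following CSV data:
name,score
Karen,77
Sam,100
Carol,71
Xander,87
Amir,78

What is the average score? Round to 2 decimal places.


Scores: 77, 100, 71, 87, 78
Sum = 413
Count = 5
Average = 413 / 5 = 82.60

ANSWER: 82.60


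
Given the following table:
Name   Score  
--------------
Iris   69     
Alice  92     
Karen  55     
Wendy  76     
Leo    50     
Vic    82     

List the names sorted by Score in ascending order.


Sorting by Score (ascending):
  Leo: 50
  Karen: 55
  Iris: 69
  Wendy: 76
  Vic: 82
  Alice: 92


ANSWER: Leo, Karen, Iris, Wendy, Vic, Alice


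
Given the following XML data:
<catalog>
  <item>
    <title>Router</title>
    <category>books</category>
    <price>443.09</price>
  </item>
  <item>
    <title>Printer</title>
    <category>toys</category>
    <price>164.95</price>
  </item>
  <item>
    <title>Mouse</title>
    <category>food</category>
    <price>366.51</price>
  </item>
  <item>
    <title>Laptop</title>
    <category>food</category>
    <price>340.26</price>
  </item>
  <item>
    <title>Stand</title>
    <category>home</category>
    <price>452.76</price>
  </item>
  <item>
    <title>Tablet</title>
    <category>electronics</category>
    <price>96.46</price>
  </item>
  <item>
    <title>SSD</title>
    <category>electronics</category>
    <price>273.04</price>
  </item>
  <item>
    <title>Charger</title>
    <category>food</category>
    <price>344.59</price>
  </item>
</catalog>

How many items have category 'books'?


Scanning <item> elements for <category>books</category>:
  Item 1: Router -> MATCH
Count: 1

ANSWER: 1


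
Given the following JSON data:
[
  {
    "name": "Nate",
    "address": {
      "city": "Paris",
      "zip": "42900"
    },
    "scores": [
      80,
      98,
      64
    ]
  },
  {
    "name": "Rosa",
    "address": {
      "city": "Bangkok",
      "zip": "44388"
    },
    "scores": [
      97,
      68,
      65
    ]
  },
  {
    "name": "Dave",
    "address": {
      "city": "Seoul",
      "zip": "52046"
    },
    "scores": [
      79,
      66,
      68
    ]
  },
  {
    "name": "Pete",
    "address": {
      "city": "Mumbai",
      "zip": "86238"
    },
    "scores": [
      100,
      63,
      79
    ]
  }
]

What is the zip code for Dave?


Path: records[2].address.zip
Value: 52046

ANSWER: 52046


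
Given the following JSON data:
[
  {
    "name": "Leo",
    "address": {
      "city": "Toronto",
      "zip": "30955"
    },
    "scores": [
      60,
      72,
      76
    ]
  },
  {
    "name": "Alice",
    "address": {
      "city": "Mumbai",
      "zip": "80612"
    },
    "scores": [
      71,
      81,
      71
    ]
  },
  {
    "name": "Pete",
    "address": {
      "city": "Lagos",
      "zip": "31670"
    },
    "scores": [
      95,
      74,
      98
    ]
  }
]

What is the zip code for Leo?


Path: records[0].address.zip
Value: 30955

ANSWER: 30955


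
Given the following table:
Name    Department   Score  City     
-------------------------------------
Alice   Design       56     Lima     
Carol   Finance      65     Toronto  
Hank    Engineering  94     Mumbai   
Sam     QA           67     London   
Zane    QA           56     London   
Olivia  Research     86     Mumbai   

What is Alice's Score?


Row 1: Alice
Score = 56

ANSWER: 56


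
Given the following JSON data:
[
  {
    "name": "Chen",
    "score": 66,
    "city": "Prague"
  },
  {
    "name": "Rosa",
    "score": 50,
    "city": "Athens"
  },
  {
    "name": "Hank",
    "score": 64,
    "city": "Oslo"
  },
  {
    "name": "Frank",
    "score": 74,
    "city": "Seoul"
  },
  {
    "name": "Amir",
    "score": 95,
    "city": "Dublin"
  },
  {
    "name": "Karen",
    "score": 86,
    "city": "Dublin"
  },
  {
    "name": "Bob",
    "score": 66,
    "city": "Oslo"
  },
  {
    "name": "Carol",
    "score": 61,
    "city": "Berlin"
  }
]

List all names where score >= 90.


Filtering records where score >= 90:
  Chen (score=66) -> no
  Rosa (score=50) -> no
  Hank (score=64) -> no
  Frank (score=74) -> no
  Amir (score=95) -> YES
  Karen (score=86) -> no
  Bob (score=66) -> no
  Carol (score=61) -> no


ANSWER: Amir


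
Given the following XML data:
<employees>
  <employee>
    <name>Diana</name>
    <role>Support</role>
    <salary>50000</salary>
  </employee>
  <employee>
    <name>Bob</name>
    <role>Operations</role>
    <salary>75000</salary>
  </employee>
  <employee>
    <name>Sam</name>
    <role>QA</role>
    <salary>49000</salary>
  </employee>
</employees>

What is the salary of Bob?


Searching for <employee> with <name>Bob</name>
Found at position 2
<salary>75000</salary>

ANSWER: 75000


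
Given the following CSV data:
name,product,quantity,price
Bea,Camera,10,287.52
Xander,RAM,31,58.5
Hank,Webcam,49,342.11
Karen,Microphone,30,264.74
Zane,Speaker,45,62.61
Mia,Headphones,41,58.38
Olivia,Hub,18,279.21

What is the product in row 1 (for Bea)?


Row 1: Bea
Column 'product' = Camera

ANSWER: Camera


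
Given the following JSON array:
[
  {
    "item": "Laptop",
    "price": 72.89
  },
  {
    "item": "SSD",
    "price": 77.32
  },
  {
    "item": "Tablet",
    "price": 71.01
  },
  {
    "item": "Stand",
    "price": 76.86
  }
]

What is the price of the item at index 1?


Array index 1 -> SSD
price = 77.32

ANSWER: 77.32


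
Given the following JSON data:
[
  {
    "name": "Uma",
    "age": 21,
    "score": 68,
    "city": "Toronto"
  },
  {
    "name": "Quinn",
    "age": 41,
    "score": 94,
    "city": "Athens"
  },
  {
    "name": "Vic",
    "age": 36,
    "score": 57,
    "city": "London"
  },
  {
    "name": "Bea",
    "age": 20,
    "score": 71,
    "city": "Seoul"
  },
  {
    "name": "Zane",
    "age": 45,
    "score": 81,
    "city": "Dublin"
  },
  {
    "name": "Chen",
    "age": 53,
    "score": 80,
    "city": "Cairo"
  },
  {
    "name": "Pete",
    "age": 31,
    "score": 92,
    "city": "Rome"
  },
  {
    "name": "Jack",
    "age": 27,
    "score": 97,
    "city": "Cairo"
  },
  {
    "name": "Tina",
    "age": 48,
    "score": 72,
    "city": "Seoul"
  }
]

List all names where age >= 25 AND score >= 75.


Checking both conditions:
  Uma (age=21, score=68) -> no
  Quinn (age=41, score=94) -> YES
  Vic (age=36, score=57) -> no
  Bea (age=20, score=71) -> no
  Zane (age=45, score=81) -> YES
  Chen (age=53, score=80) -> YES
  Pete (age=31, score=92) -> YES
  Jack (age=27, score=97) -> YES
  Tina (age=48, score=72) -> no


ANSWER: Quinn, Zane, Chen, Pete, Jack


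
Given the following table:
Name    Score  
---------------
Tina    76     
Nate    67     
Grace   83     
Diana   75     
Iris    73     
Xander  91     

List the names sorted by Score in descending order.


Sorting by Score (descending):
  Xander: 91
  Grace: 83
  Tina: 76
  Diana: 75
  Iris: 73
  Nate: 67


ANSWER: Xander, Grace, Tina, Diana, Iris, Nate


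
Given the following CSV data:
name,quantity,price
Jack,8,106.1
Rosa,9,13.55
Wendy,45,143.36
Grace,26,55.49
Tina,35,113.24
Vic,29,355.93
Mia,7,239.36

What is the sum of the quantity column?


Values in 'quantity' column:
  Row 1: 8
  Row 2: 9
  Row 3: 45
  Row 4: 26
  Row 5: 35
  Row 6: 29
  Row 7: 7
Sum = 8 + 9 + 45 + 26 + 35 + 29 + 7 = 159

ANSWER: 159


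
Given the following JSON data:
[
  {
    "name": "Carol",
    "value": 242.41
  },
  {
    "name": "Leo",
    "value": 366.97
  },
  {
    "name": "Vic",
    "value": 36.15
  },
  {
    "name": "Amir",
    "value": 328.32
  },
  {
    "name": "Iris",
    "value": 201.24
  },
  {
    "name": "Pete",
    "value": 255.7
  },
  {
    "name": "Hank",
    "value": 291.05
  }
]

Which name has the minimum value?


Comparing values:
  Carol: 242.41
  Leo: 366.97
  Vic: 36.15
  Amir: 328.32
  Iris: 201.24
  Pete: 255.7
  Hank: 291.05
Minimum: Vic (36.15)

ANSWER: Vic


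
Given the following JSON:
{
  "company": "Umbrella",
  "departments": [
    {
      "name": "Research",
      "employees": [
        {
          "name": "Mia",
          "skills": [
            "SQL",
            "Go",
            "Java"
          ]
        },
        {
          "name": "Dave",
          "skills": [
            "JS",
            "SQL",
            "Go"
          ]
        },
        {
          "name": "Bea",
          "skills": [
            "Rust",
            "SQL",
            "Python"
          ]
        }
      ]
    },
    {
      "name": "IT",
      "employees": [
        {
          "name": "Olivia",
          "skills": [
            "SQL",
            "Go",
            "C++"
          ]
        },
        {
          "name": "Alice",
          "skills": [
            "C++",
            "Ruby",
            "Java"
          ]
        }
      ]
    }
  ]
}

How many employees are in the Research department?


Path: departments[0].employees
Count: 3

ANSWER: 3


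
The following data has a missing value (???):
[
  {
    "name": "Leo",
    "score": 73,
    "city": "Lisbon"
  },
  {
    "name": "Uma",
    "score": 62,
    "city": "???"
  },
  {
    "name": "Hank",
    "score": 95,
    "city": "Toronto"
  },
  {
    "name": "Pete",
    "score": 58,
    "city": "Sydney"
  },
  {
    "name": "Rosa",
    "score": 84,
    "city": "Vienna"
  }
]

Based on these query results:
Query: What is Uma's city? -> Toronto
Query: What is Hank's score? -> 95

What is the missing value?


The missing value is Uma's city
From query: Uma's city = Toronto

ANSWER: Toronto


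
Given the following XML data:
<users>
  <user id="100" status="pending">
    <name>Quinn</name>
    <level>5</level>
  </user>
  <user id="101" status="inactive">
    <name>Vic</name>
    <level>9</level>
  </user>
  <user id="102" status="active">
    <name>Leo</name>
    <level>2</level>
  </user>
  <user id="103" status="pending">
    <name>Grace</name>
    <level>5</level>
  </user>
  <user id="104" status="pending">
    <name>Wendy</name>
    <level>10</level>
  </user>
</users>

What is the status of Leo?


Finding user with name = Leo
user id="102" status="active"

ANSWER: active


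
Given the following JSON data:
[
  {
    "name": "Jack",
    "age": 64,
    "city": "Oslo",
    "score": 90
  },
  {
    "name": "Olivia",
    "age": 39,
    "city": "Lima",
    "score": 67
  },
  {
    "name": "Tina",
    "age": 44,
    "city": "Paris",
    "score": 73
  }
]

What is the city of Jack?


Looking up record where name = Jack
Record index: 0
Field 'city' = Oslo

ANSWER: Oslo


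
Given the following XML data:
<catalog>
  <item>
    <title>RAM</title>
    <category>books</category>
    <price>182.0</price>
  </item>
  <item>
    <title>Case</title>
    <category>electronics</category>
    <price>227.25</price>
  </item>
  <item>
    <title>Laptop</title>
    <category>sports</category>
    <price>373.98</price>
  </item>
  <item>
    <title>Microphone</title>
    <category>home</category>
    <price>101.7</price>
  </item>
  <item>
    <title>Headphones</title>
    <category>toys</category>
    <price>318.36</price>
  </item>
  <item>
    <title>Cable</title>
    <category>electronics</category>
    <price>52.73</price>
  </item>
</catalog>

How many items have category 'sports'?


Scanning <item> elements for <category>sports</category>:
  Item 3: Laptop -> MATCH
Count: 1

ANSWER: 1


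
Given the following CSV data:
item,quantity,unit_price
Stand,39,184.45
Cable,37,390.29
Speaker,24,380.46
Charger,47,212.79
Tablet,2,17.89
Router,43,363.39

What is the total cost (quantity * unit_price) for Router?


Row: Router
quantity = 43
unit_price = 363.39
total = 43 * 363.39 = 15625.77

ANSWER: 15625.77


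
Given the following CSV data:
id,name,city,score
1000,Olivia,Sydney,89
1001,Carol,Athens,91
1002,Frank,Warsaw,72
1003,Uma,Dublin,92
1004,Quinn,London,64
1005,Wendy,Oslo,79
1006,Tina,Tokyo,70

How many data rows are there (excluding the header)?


Counting rows (excluding header):
Header: id,name,city,score
Data rows: 7

ANSWER: 7


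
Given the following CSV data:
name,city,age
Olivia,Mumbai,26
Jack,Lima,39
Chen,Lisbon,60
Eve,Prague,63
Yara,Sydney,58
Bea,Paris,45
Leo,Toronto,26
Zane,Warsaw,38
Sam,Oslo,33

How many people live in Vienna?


Scanning city column for 'Vienna':
Total matches: 0

ANSWER: 0


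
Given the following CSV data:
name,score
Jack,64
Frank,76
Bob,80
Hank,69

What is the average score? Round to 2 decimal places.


Scores: 64, 76, 80, 69
Sum = 289
Count = 4
Average = 289 / 4 = 72.25

ANSWER: 72.25


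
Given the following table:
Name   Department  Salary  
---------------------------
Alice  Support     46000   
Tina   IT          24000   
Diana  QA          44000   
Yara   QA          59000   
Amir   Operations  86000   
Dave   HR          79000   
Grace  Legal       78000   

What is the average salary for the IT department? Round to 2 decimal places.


IT department members:
  Tina: 24000
Sum = 24000
Count = 1
Average = 24000 / 1 = 24000.00

ANSWER: 24000.00


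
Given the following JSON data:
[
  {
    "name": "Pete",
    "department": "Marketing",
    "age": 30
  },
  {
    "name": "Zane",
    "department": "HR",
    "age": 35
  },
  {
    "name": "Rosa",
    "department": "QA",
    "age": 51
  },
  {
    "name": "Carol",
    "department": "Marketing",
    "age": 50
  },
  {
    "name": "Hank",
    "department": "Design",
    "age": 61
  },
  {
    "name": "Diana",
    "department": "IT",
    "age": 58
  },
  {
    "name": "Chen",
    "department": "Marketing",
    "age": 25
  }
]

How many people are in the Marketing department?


Scanning records for department = Marketing
  Record 0: Pete
  Record 3: Carol
  Record 6: Chen
Count: 3

ANSWER: 3


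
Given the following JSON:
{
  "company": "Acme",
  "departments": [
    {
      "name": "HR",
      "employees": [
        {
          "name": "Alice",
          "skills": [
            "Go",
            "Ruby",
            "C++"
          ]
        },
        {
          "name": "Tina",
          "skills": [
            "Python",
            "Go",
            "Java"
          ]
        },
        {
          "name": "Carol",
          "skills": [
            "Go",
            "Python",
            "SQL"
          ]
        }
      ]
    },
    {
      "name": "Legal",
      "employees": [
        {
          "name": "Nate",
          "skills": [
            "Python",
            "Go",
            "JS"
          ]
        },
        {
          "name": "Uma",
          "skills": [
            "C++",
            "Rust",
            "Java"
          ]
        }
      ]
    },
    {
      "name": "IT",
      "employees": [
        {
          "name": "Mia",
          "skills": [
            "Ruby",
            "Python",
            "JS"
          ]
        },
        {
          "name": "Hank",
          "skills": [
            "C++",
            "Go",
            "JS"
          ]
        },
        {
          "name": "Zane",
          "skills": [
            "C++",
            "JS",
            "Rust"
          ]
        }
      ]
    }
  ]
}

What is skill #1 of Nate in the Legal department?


Path: departments[1].employees[0].skills[0]
Value: Python

ANSWER: Python


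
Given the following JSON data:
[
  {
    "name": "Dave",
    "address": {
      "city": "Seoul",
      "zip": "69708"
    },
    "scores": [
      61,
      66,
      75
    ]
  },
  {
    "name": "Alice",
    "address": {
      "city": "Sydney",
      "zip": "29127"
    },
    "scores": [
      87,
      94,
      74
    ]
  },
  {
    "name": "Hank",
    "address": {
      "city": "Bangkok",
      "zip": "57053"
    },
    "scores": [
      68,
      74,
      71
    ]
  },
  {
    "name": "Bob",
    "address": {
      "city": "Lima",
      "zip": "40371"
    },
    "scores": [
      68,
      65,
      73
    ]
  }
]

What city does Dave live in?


Path: records[0].address.city
Value: Seoul

ANSWER: Seoul


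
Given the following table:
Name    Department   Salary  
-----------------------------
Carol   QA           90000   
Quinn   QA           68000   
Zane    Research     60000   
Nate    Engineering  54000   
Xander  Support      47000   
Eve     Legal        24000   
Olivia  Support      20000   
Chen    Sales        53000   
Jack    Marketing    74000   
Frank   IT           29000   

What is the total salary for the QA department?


QA department members:
  Carol: 90000
  Quinn: 68000
Total = 90000 + 68000 = 158000

ANSWER: 158000


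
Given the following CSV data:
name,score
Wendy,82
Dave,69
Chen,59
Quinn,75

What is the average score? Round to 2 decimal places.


Scores: 82, 69, 59, 75
Sum = 285
Count = 4
Average = 285 / 4 = 71.25

ANSWER: 71.25


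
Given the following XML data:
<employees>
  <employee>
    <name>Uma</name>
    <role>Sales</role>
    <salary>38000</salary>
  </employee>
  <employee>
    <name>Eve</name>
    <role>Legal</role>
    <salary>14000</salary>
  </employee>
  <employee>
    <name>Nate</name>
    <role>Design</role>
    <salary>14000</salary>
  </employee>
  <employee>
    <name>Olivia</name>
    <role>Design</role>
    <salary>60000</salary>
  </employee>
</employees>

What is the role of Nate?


Searching for <employee> with <name>Nate</name>
Found at position 3
<role>Design</role>

ANSWER: Design


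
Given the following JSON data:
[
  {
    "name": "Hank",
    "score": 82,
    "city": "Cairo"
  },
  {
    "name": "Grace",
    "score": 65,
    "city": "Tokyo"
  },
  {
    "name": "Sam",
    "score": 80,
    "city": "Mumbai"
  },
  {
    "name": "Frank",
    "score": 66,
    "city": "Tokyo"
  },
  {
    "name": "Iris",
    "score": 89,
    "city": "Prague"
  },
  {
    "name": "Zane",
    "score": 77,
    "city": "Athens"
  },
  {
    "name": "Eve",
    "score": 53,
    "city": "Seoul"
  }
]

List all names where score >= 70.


Filtering records where score >= 70:
  Hank (score=82) -> YES
  Grace (score=65) -> no
  Sam (score=80) -> YES
  Frank (score=66) -> no
  Iris (score=89) -> YES
  Zane (score=77) -> YES
  Eve (score=53) -> no


ANSWER: Hank, Sam, Iris, Zane


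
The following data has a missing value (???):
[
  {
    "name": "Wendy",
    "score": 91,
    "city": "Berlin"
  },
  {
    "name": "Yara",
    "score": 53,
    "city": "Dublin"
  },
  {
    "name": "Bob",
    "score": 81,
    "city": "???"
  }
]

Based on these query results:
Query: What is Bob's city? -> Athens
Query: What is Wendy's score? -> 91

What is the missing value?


The missing value is Bob's city
From query: Bob's city = Athens

ANSWER: Athens


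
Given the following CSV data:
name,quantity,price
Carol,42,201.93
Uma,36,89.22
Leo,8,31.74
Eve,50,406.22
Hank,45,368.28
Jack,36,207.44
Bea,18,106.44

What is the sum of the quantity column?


Values in 'quantity' column:
  Row 1: 42
  Row 2: 36
  Row 3: 8
  Row 4: 50
  Row 5: 45
  Row 6: 36
  Row 7: 18
Sum = 42 + 36 + 8 + 50 + 45 + 36 + 18 = 235

ANSWER: 235


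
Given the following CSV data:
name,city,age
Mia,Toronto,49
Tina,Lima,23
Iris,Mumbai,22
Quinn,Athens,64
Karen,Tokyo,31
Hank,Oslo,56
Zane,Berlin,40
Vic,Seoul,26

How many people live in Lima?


Scanning city column for 'Lima':
  Row 2: Tina -> MATCH
Total matches: 1

ANSWER: 1


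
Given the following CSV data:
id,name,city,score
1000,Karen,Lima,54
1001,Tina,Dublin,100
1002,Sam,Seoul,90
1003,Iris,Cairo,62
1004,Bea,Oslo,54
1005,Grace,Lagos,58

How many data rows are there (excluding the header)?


Counting rows (excluding header):
Header: id,name,city,score
Data rows: 6

ANSWER: 6


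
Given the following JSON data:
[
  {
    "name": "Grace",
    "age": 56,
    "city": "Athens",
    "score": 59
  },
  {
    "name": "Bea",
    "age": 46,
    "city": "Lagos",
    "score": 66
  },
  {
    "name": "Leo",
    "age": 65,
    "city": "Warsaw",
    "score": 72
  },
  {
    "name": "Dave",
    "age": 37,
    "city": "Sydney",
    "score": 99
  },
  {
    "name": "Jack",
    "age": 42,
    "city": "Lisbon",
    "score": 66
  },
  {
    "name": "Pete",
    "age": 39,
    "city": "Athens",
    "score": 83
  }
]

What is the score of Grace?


Looking up record where name = Grace
Record index: 0
Field 'score' = 59

ANSWER: 59


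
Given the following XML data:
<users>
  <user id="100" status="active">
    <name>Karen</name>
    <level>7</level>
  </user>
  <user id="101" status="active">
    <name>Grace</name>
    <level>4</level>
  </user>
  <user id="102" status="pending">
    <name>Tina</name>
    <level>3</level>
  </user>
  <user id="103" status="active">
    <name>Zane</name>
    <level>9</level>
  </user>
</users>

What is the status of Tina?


Finding user with name = Tina
user id="102" status="pending"

ANSWER: pending
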